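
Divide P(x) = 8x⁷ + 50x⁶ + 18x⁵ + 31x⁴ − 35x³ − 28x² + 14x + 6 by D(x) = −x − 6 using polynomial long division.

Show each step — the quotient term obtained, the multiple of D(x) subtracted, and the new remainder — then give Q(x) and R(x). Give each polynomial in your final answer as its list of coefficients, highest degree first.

Step 1: lead(8x⁷ + 50x⁶ + 18x⁵ + 31x⁴ − 35x³ − 28x² + 14x + 6) ÷ lead(D) = 8x⁷ ÷ −x = −8x⁶. Subtract (−8x⁶)·D = 8x⁷ + 48x⁶. Remainder: 2x⁶ + 18x⁵ + 31x⁴ − 35x³ − 28x² + 14x + 6.
Step 2: lead(2x⁶ + 18x⁵ + 31x⁴ − 35x³ − 28x² + 14x + 6) ÷ lead(D) = 2x⁶ ÷ −x = −2x⁵. Subtract (−2x⁵)·D = 2x⁶ + 12x⁵. Remainder: 6x⁵ + 31x⁴ − 35x³ − 28x² + 14x + 6.
Step 3: lead(6x⁵ + 31x⁴ − 35x³ − 28x² + 14x + 6) ÷ lead(D) = 6x⁵ ÷ −x = −6x⁴. Subtract (−6x⁴)·D = 6x⁵ + 36x⁴. Remainder: −5x⁴ − 35x³ − 28x² + 14x + 6.
Step 4: lead(−5x⁴ − 35x³ − 28x² + 14x + 6) ÷ lead(D) = −5x⁴ ÷ −x = 5x³. Subtract (5x³)·D = −5x⁴ − 30x³. Remainder: −5x³ − 28x² + 14x + 6.
Step 5: lead(−5x³ − 28x² + 14x + 6) ÷ lead(D) = −5x³ ÷ −x = 5x². Subtract (5x²)·D = −5x³ − 30x². Remainder: 2x² + 14x + 6.
Step 6: lead(2x² + 14x + 6) ÷ lead(D) = 2x² ÷ −x = −2x. Subtract (−2x)·D = 2x² + 12x. Remainder: 2x + 6.
Step 7: lead(2x + 6) ÷ lead(D) = 2x ÷ −x = −2. Subtract (−2)·D = 2x + 12. Remainder: −6.

Q = [-8, -2, -6, 5, 5, -2, -2]; R = [-6]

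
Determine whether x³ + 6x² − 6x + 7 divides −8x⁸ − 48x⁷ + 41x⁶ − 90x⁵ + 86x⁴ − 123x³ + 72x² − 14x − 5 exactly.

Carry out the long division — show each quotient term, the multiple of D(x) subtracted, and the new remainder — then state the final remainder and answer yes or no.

R(x) = 4x² + 2x + 9, so D(x) is not a factor of P(x). no

Step 1: lead(−8x⁸ − 48x⁷ + 41x⁶ − 90x⁵ + 86x⁴ − 123x³ + 72x² − 14x − 5) ÷ lead(D) = −8x⁸ ÷ x³ = −8x⁵. Subtract (−8x⁵)·D = −8x⁸ − 48x⁷ + 48x⁶ − 56x⁵. Remainder: −7x⁶ − 34x⁵ + 86x⁴ − 123x³ + 72x² − 14x − 5.
Step 2: lead(−7x⁶ − 34x⁵ + 86x⁴ − 123x³ + 72x² − 14x − 5) ÷ lead(D) = −7x⁶ ÷ x³ = −7x³. Subtract (−7x³)·D = −7x⁶ − 42x⁵ + 42x⁴ − 49x³. Remainder: 8x⁵ + 44x⁴ − 74x³ + 72x² − 14x − 5.
Step 3: lead(8x⁵ + 44x⁴ − 74x³ + 72x² − 14x − 5) ÷ lead(D) = 8x⁵ ÷ x³ = 8x². Subtract (8x²)·D = 8x⁵ + 48x⁴ − 48x³ + 56x². Remainder: −4x⁴ − 26x³ + 16x² − 14x − 5.
Step 4: lead(−4x⁴ − 26x³ + 16x² − 14x − 5) ÷ lead(D) = −4x⁴ ÷ x³ = −4x. Subtract (−4x)·D = −4x⁴ − 24x³ + 24x² − 28x. Remainder: −2x³ − 8x² + 14x − 5.
Step 5: lead(−2x³ − 8x² + 14x − 5) ÷ lead(D) = −2x³ ÷ x³ = −2. Subtract (−2)·D = −2x³ − 12x² + 12x − 14. Remainder: 4x² + 2x + 9.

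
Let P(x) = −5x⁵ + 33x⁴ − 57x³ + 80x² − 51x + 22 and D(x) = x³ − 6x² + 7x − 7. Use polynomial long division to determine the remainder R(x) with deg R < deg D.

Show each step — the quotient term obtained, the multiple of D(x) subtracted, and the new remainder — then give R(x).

R(x) = −2x − 6

Step 1: lead(−5x⁵ + 33x⁴ − 57x³ + 80x² − 51x + 22) ÷ lead(D) = −5x⁵ ÷ x³ = −5x². Subtract (−5x²)·D = −5x⁵ + 30x⁴ − 35x³ + 35x². Remainder: 3x⁴ − 22x³ + 45x² − 51x + 22.
Step 2: lead(3x⁴ − 22x³ + 45x² − 51x + 22) ÷ lead(D) = 3x⁴ ÷ x³ = 3x. Subtract (3x)·D = 3x⁴ − 18x³ + 21x² − 21x. Remainder: −4x³ + 24x² − 30x + 22.
Step 3: lead(−4x³ + 24x² − 30x + 22) ÷ lead(D) = −4x³ ÷ x³ = −4. Subtract (−4)·D = −4x³ + 24x² − 28x + 28. Remainder: −2x − 6.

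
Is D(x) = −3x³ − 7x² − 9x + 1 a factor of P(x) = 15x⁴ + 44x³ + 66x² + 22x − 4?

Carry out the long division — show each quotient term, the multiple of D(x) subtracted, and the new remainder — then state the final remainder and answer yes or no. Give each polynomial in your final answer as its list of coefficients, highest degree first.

Step 1: lead(15x⁴ + 44x³ + 66x² + 22x − 4) ÷ lead(D) = 15x⁴ ÷ −3x³ = −5x. Subtract (−5x)·D = 15x⁴ + 35x³ + 45x² − 5x. Remainder: 9x³ + 21x² + 27x − 4.
Step 2: lead(9x³ + 21x² + 27x − 4) ÷ lead(D) = 9x³ ÷ −3x³ = −3. Subtract (−3)·D = 9x³ + 21x² + 27x − 3. Remainder: −1.

R = [-1], so D(x) is not a factor of P(x). no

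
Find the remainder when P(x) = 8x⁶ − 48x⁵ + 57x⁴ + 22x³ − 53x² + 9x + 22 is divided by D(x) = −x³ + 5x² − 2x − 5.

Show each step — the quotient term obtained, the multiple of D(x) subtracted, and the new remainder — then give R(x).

Step 1: lead(8x⁶ − 48x⁵ + 57x⁴ + 22x³ − 53x² + 9x + 22) ÷ lead(D) = 8x⁶ ÷ −x³ = −8x³. Subtract (−8x³)·D = 8x⁶ − 40x⁵ + 16x⁴ + 40x³. Remainder: −8x⁵ + 41x⁴ − 18x³ − 53x² + 9x + 22.
Step 2: lead(−8x⁵ + 41x⁴ − 18x³ − 53x² + 9x + 22) ÷ lead(D) = −8x⁵ ÷ −x³ = 8x². Subtract (8x²)·D = −8x⁵ + 40x⁴ − 16x³ − 40x². Remainder: x⁴ − 2x³ − 13x² + 9x + 22.
Step 3: lead(x⁴ − 2x³ − 13x² + 9x + 22) ÷ lead(D) = x⁴ ÷ −x³ = −x. Subtract (−x)·D = x⁴ − 5x³ + 2x² + 5x. Remainder: 3x³ − 15x² + 4x + 22.
Step 4: lead(3x³ − 15x² + 4x + 22) ÷ lead(D) = 3x³ ÷ −x³ = −3. Subtract (−3)·D = 3x³ − 15x² + 6x + 15. Remainder: −2x + 7.

R(x) = −2x + 7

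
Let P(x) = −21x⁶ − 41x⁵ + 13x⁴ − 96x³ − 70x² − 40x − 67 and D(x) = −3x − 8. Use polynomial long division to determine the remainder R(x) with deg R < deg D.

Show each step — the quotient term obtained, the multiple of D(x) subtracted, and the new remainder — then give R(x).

Step 1: lead(−21x⁶ − 41x⁵ + 13x⁴ − 96x³ − 70x² − 40x − 67) ÷ lead(D) = −21x⁶ ÷ −3x = 7x⁵. Subtract (7x⁵)·D = −21x⁶ − 56x⁵. Remainder: 15x⁵ + 13x⁴ − 96x³ − 70x² − 40x − 67.
Step 2: lead(15x⁵ + 13x⁴ − 96x³ − 70x² − 40x − 67) ÷ lead(D) = 15x⁵ ÷ −3x = −5x⁴. Subtract (−5x⁴)·D = 15x⁵ + 40x⁴. Remainder: −27x⁴ − 96x³ − 70x² − 40x − 67.
Step 3: lead(−27x⁴ − 96x³ − 70x² − 40x − 67) ÷ lead(D) = −27x⁴ ÷ −3x = 9x³. Subtract (9x³)·D = −27x⁴ − 72x³. Remainder: −24x³ − 70x² − 40x − 67.
Step 4: lead(−24x³ − 70x² − 40x − 67) ÷ lead(D) = −24x³ ÷ −3x = 8x². Subtract (8x²)·D = −24x³ − 64x². Remainder: −6x² − 40x − 67.
Step 5: lead(−6x² − 40x − 67) ÷ lead(D) = −6x² ÷ −3x = 2x. Subtract (2x)·D = −6x² − 16x. Remainder: −24x − 67.
Step 6: lead(−24x − 67) ÷ lead(D) = −24x ÷ −3x = 8. Subtract (8)·D = −24x − 64. Remainder: −3.

R(x) = −3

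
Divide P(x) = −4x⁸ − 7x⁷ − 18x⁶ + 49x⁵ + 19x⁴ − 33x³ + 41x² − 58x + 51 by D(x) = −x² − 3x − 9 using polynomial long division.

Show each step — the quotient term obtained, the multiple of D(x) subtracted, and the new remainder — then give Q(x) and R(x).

Step 1: lead(−4x⁸ − 7x⁷ − 18x⁶ + 49x⁵ + 19x⁴ − 33x³ + 41x² − 58x + 51) ÷ lead(D) = −4x⁸ ÷ −x² = 4x⁶. Subtract (4x⁶)·D = −4x⁸ − 12x⁷ − 36x⁶. Remainder: 5x⁷ + 18x⁶ + 49x⁵ + 19x⁴ − 33x³ + 41x² − 58x + 51.
Step 2: lead(5x⁷ + 18x⁶ + 49x⁵ + 19x⁴ − 33x³ + 41x² − 58x + 51) ÷ lead(D) = 5x⁷ ÷ −x² = −5x⁵. Subtract (−5x⁵)·D = 5x⁷ + 15x⁶ + 45x⁵. Remainder: 3x⁶ + 4x⁵ + 19x⁴ − 33x³ + 41x² − 58x + 51.
Step 3: lead(3x⁶ + 4x⁵ + 19x⁴ − 33x³ + 41x² − 58x + 51) ÷ lead(D) = 3x⁶ ÷ −x² = −3x⁴. Subtract (−3x⁴)·D = 3x⁶ + 9x⁵ + 27x⁴. Remainder: −5x⁵ − 8x⁴ − 33x³ + 41x² − 58x + 51.
Step 4: lead(−5x⁵ − 8x⁴ − 33x³ + 41x² − 58x + 51) ÷ lead(D) = −5x⁵ ÷ −x² = 5x³. Subtract (5x³)·D = −5x⁵ − 15x⁴ − 45x³. Remainder: 7x⁴ + 12x³ + 41x² − 58x + 51.
Step 5: lead(7x⁴ + 12x³ + 41x² − 58x + 51) ÷ lead(D) = 7x⁴ ÷ −x² = −7x². Subtract (−7x²)·D = 7x⁴ + 21x³ + 63x². Remainder: −9x³ − 22x² − 58x + 51.
Step 6: lead(−9x³ − 22x² − 58x + 51) ÷ lead(D) = −9x³ ÷ −x² = 9x. Subtract (9x)·D = −9x³ − 27x² − 81x. Remainder: 5x² + 23x + 51.
Step 7: lead(5x² + 23x + 51) ÷ lead(D) = 5x² ÷ −x² = −5. Subtract (−5)·D = 5x² + 15x + 45. Remainder: 8x + 6.

Q(x) = 4x⁶ − 5x⁵ − 3x⁴ + 5x³ − 7x² + 9x − 5; R(x) = 8x + 6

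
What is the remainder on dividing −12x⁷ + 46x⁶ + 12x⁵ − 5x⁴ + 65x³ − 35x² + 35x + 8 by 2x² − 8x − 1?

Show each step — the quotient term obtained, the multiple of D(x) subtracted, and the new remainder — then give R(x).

Step 1: lead(−12x⁷ + 46x⁶ + 12x⁵ − 5x⁴ + 65x³ − 35x² + 35x + 8) ÷ lead(D) = −12x⁷ ÷ 2x² = −6x⁵. Subtract (−6x⁵)·D = −12x⁷ + 48x⁶ + 6x⁵. Remainder: −2x⁶ + 6x⁵ − 5x⁴ + 65x³ − 35x² + 35x + 8.
Step 2: lead(−2x⁶ + 6x⁵ − 5x⁴ + 65x³ − 35x² + 35x + 8) ÷ lead(D) = −2x⁶ ÷ 2x² = −x⁴. Subtract (−x⁴)·D = −2x⁶ + 8x⁵ + x⁴. Remainder: −2x⁵ − 6x⁴ + 65x³ − 35x² + 35x + 8.
Step 3: lead(−2x⁵ − 6x⁴ + 65x³ − 35x² + 35x + 8) ÷ lead(D) = −2x⁵ ÷ 2x² = −x³. Subtract (−x³)·D = −2x⁵ + 8x⁴ + x³. Remainder: −14x⁴ + 64x³ − 35x² + 35x + 8.
Step 4: lead(−14x⁴ + 64x³ − 35x² + 35x + 8) ÷ lead(D) = −14x⁴ ÷ 2x² = −7x². Subtract (−7x²)·D = −14x⁴ + 56x³ + 7x². Remainder: 8x³ − 42x² + 35x + 8.
Step 5: lead(8x³ − 42x² + 35x + 8) ÷ lead(D) = 8x³ ÷ 2x² = 4x. Subtract (4x)·D = 8x³ − 32x² − 4x. Remainder: −10x² + 39x + 8.
Step 6: lead(−10x² + 39x + 8) ÷ lead(D) = −10x² ÷ 2x² = −5. Subtract (−5)·D = −10x² + 40x + 5. Remainder: −x + 3.

R(x) = −x + 3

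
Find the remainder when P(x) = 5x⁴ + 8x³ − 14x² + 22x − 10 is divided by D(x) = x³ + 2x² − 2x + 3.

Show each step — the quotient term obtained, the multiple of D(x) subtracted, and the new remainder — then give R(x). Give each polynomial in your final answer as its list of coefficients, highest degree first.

Step 1: lead(5x⁴ + 8x³ − 14x² + 22x − 10) ÷ lead(D) = 5x⁴ ÷ x³ = 5x. Subtract (5x)·D = 5x⁴ + 10x³ − 10x² + 15x. Remainder: −2x³ − 4x² + 7x − 10.
Step 2: lead(−2x³ − 4x² + 7x − 10) ÷ lead(D) = −2x³ ÷ x³ = −2. Subtract (−2)·D = −2x³ − 4x² + 4x − 6. Remainder: 3x − 4.

R = [3, -4]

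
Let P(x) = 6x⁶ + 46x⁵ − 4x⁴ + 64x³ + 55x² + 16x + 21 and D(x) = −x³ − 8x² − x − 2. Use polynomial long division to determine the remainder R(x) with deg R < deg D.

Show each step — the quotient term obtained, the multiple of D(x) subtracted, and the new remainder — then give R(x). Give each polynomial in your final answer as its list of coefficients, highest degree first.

Step 1: lead(6x⁶ + 46x⁵ − 4x⁴ + 64x³ + 55x² + 16x + 21) ÷ lead(D) = 6x⁶ ÷ −x³ = −6x³. Subtract (−6x³)·D = 6x⁶ + 48x⁵ + 6x⁴ + 12x³. Remainder: −2x⁵ − 10x⁴ + 52x³ + 55x² + 16x + 21.
Step 2: lead(−2x⁵ − 10x⁴ + 52x³ + 55x² + 16x + 21) ÷ lead(D) = −2x⁵ ÷ −x³ = 2x². Subtract (2x²)·D = −2x⁵ − 16x⁴ − 2x³ − 4x². Remainder: 6x⁴ + 54x³ + 59x² + 16x + 21.
Step 3: lead(6x⁴ + 54x³ + 59x² + 16x + 21) ÷ lead(D) = 6x⁴ ÷ −x³ = −6x. Subtract (−6x)·D = 6x⁴ + 48x³ + 6x² + 12x. Remainder: 6x³ + 53x² + 4x + 21.
Step 4: lead(6x³ + 53x² + 4x + 21) ÷ lead(D) = 6x³ ÷ −x³ = −6. Subtract (−6)·D = 6x³ + 48x² + 6x + 12. Remainder: 5x² − 2x + 9.

R = [5, -2, 9]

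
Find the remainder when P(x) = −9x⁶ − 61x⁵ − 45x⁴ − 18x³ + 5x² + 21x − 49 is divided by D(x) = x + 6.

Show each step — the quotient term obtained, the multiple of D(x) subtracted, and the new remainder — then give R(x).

R(x) = 5

Step 1: lead(−9x⁶ − 61x⁵ − 45x⁴ − 18x³ + 5x² + 21x − 49) ÷ lead(D) = −9x⁶ ÷ x = −9x⁵. Subtract (−9x⁵)·D = −9x⁶ − 54x⁵. Remainder: −7x⁵ − 45x⁴ − 18x³ + 5x² + 21x − 49.
Step 2: lead(−7x⁵ − 45x⁴ − 18x³ + 5x² + 21x − 49) ÷ lead(D) = −7x⁵ ÷ x = −7x⁴. Subtract (−7x⁴)·D = −7x⁵ − 42x⁴. Remainder: −3x⁴ − 18x³ + 5x² + 21x − 49.
Step 3: lead(−3x⁴ − 18x³ + 5x² + 21x − 49) ÷ lead(D) = −3x⁴ ÷ x = −3x³. Subtract (−3x³)·D = −3x⁴ − 18x³. Remainder: 5x² + 21x − 49.
Step 4: lead(5x² + 21x − 49) ÷ lead(D) = 5x² ÷ x = 5x. Subtract (5x)·D = 5x² + 30x. Remainder: −9x − 49.
Step 5: lead(−9x − 49) ÷ lead(D) = −9x ÷ x = −9. Subtract (−9)·D = −9x − 54. Remainder: 5.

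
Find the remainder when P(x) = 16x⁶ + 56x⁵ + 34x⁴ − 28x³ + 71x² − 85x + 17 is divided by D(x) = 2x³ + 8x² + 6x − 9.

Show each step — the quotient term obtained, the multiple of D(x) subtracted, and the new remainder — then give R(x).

Step 1: lead(16x⁶ + 56x⁵ + 34x⁴ − 28x³ + 71x² − 85x + 17) ÷ lead(D) = 16x⁶ ÷ 2x³ = 8x³. Subtract (8x³)·D = 16x⁶ + 64x⁵ + 48x⁴ − 72x³. Remainder: −8x⁵ − 14x⁴ + 44x³ + 71x² − 85x + 17.
Step 2: lead(−8x⁵ − 14x⁴ + 44x³ + 71x² − 85x + 17) ÷ lead(D) = −8x⁵ ÷ 2x³ = −4x². Subtract (−4x²)·D = −8x⁵ − 32x⁴ − 24x³ + 36x². Remainder: 18x⁴ + 68x³ + 35x² − 85x + 17.
Step 3: lead(18x⁴ + 68x³ + 35x² − 85x + 17) ÷ lead(D) = 18x⁴ ÷ 2x³ = 9x. Subtract (9x)·D = 18x⁴ + 72x³ + 54x² − 81x. Remainder: −4x³ − 19x² − 4x + 17.
Step 4: lead(−4x³ − 19x² − 4x + 17) ÷ lead(D) = −4x³ ÷ 2x³ = −2. Subtract (−2)·D = −4x³ − 16x² − 12x + 18. Remainder: −3x² + 8x − 1.

R(x) = −3x² + 8x − 1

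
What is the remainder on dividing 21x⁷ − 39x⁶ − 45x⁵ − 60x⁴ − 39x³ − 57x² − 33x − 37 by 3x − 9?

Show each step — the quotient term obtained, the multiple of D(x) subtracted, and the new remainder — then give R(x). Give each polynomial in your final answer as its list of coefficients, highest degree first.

R = [-1]

Step 1: lead(21x⁷ − 39x⁶ − 45x⁵ − 60x⁴ − 39x³ − 57x² − 33x − 37) ÷ lead(D) = 21x⁷ ÷ 3x = 7x⁶. Subtract (7x⁶)·D = 21x⁷ − 63x⁶. Remainder: 24x⁶ − 45x⁵ − 60x⁴ − 39x³ − 57x² − 33x − 37.
Step 2: lead(24x⁶ − 45x⁵ − 60x⁴ − 39x³ − 57x² − 33x − 37) ÷ lead(D) = 24x⁶ ÷ 3x = 8x⁵. Subtract (8x⁵)·D = 24x⁶ − 72x⁵. Remainder: 27x⁵ − 60x⁴ − 39x³ − 57x² − 33x − 37.
Step 3: lead(27x⁵ − 60x⁴ − 39x³ − 57x² − 33x − 37) ÷ lead(D) = 27x⁵ ÷ 3x = 9x⁴. Subtract (9x⁴)·D = 27x⁵ − 81x⁴. Remainder: 21x⁴ − 39x³ − 57x² − 33x − 37.
Step 4: lead(21x⁴ − 39x³ − 57x² − 33x − 37) ÷ lead(D) = 21x⁴ ÷ 3x = 7x³. Subtract (7x³)·D = 21x⁴ − 63x³. Remainder: 24x³ − 57x² − 33x − 37.
Step 5: lead(24x³ − 57x² − 33x − 37) ÷ lead(D) = 24x³ ÷ 3x = 8x². Subtract (8x²)·D = 24x³ − 72x². Remainder: 15x² − 33x − 37.
Step 6: lead(15x² − 33x − 37) ÷ lead(D) = 15x² ÷ 3x = 5x. Subtract (5x)·D = 15x² − 45x. Remainder: 12x − 37.
Step 7: lead(12x − 37) ÷ lead(D) = 12x ÷ 3x = 4. Subtract (4)·D = 12x − 36. Remainder: −1.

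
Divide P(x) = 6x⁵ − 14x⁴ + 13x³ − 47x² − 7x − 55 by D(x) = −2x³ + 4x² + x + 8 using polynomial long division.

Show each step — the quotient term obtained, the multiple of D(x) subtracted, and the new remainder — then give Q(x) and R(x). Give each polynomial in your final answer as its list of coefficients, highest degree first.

Q = [-3, 1, -6]; R = [-9, -7]

Step 1: lead(6x⁵ − 14x⁴ + 13x³ − 47x² − 7x − 55) ÷ lead(D) = 6x⁵ ÷ −2x³ = −3x². Subtract (−3x²)·D = 6x⁵ − 12x⁴ − 3x³ − 24x². Remainder: −2x⁴ + 16x³ − 23x² − 7x − 55.
Step 2: lead(−2x⁴ + 16x³ − 23x² − 7x − 55) ÷ lead(D) = −2x⁴ ÷ −2x³ = x. Subtract (x)·D = −2x⁴ + 4x³ + x² + 8x. Remainder: 12x³ − 24x² − 15x − 55.
Step 3: lead(12x³ − 24x² − 15x − 55) ÷ lead(D) = 12x³ ÷ −2x³ = −6. Subtract (−6)·D = 12x³ − 24x² − 6x − 48. Remainder: −9x − 7.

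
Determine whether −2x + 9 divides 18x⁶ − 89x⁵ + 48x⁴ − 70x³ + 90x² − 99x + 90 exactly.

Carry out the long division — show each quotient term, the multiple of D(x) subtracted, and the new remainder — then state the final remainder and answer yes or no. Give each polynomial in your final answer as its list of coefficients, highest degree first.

R = [9], so D(x) is not a factor of P(x). no

Step 1: lead(18x⁶ − 89x⁵ + 48x⁴ − 70x³ + 90x² − 99x + 90) ÷ lead(D) = 18x⁶ ÷ −2x = −9x⁵. Subtract (−9x⁵)·D = 18x⁶ − 81x⁵. Remainder: −8x⁵ + 48x⁴ − 70x³ + 90x² − 99x + 90.
Step 2: lead(−8x⁵ + 48x⁴ − 70x³ + 90x² − 99x + 90) ÷ lead(D) = −8x⁵ ÷ −2x = 4x⁴. Subtract (4x⁴)·D = −8x⁵ + 36x⁴. Remainder: 12x⁴ − 70x³ + 90x² − 99x + 90.
Step 3: lead(12x⁴ − 70x³ + 90x² − 99x + 90) ÷ lead(D) = 12x⁴ ÷ −2x = −6x³. Subtract (−6x³)·D = 12x⁴ − 54x³. Remainder: −16x³ + 90x² − 99x + 90.
Step 4: lead(−16x³ + 90x² − 99x + 90) ÷ lead(D) = −16x³ ÷ −2x = 8x². Subtract (8x²)·D = −16x³ + 72x². Remainder: 18x² − 99x + 90.
Step 5: lead(18x² − 99x + 90) ÷ lead(D) = 18x² ÷ −2x = −9x. Subtract (−9x)·D = 18x² − 81x. Remainder: −18x + 90.
Step 6: lead(−18x + 90) ÷ lead(D) = −18x ÷ −2x = 9. Subtract (9)·D = −18x + 81. Remainder: 9.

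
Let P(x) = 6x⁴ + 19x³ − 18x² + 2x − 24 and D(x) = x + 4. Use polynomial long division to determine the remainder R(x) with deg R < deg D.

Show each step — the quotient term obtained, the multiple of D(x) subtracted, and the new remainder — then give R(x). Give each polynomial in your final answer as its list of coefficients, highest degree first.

Step 1: lead(6x⁴ + 19x³ − 18x² + 2x − 24) ÷ lead(D) = 6x⁴ ÷ x = 6x³. Subtract (6x³)·D = 6x⁴ + 24x³. Remainder: −5x³ − 18x² + 2x − 24.
Step 2: lead(−5x³ − 18x² + 2x − 24) ÷ lead(D) = −5x³ ÷ x = −5x². Subtract (−5x²)·D = −5x³ − 20x². Remainder: 2x² + 2x − 24.
Step 3: lead(2x² + 2x − 24) ÷ lead(D) = 2x² ÷ x = 2x. Subtract (2x)·D = 2x² + 8x. Remainder: −6x − 24.
Step 4: lead(−6x − 24) ÷ lead(D) = −6x ÷ x = −6. Subtract (−6)·D = −6x − 24. Remainder: 0.

R = [0]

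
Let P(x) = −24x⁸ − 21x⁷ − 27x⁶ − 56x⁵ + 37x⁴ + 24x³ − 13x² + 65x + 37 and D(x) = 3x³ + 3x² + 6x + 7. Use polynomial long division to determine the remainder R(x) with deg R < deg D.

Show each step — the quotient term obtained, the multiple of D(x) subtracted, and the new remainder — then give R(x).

Step 1: lead(−24x⁸ − 21x⁷ − 27x⁶ − 56x⁵ + 37x⁴ + 24x³ − 13x² + 65x + 37) ÷ lead(D) = −24x⁸ ÷ 3x³ = −8x⁵. Subtract (−8x⁵)·D = −24x⁸ − 24x⁷ − 48x⁶ − 56x⁵. Remainder: 3x⁷ + 21x⁶ + 37x⁴ + 24x³ − 13x² + 65x + 37.
Step 2: lead(3x⁷ + 21x⁶ + 37x⁴ + 24x³ − 13x² + 65x + 37) ÷ lead(D) = 3x⁷ ÷ 3x³ = x⁴. Subtract (x⁴)·D = 3x⁷ + 3x⁶ + 6x⁵ + 7x⁴. Remainder: 18x⁶ − 6x⁵ + 30x⁴ + 24x³ − 13x² + 65x + 37.
Step 3: lead(18x⁶ − 6x⁵ + 30x⁴ + 24x³ − 13x² + 65x + 37) ÷ lead(D) = 18x⁶ ÷ 3x³ = 6x³. Subtract (6x³)·D = 18x⁶ + 18x⁵ + 36x⁴ + 42x³. Remainder: −24x⁵ − 6x⁴ − 18x³ − 13x² + 65x + 37.
Step 4: lead(−24x⁵ − 6x⁴ − 18x³ − 13x² + 65x + 37) ÷ lead(D) = −24x⁵ ÷ 3x³ = −8x². Subtract (−8x²)·D = −24x⁵ − 24x⁴ − 48x³ − 56x². Remainder: 18x⁴ + 30x³ + 43x² + 65x + 37.
Step 5: lead(18x⁴ + 30x³ + 43x² + 65x + 37) ÷ lead(D) = 18x⁴ ÷ 3x³ = 6x. Subtract (6x)·D = 18x⁴ + 18x³ + 36x² + 42x. Remainder: 12x³ + 7x² + 23x + 37.
Step 6: lead(12x³ + 7x² + 23x + 37) ÷ lead(D) = 12x³ ÷ 3x³ = 4. Subtract (4)·D = 12x³ + 12x² + 24x + 28. Remainder: −5x² − x + 9.

R(x) = −5x² − x + 9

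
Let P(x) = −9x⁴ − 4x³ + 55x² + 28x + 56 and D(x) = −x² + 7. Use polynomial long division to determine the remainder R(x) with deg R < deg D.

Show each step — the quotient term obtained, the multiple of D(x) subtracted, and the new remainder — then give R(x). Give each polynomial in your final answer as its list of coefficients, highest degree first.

Step 1: lead(−9x⁴ − 4x³ + 55x² + 28x + 56) ÷ lead(D) = −9x⁴ ÷ −x² = 9x². Subtract (9x²)·D = −9x⁴ + 63x². Remainder: −4x³ − 8x² + 28x + 56.
Step 2: lead(−4x³ − 8x² + 28x + 56) ÷ lead(D) = −4x³ ÷ −x² = 4x. Subtract (4x)·D = −4x³ + 28x. Remainder: −8x² + 56.
Step 3: lead(−8x² + 56) ÷ lead(D) = −8x² ÷ −x² = 8. Subtract (8)·D = −8x² + 56. Remainder: 0.

R = [0]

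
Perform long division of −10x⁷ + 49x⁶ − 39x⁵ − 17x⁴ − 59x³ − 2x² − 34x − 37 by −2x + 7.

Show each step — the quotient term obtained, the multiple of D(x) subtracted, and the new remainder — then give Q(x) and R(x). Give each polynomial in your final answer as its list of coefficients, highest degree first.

Step 1: lead(−10x⁷ + 49x⁶ − 39x⁵ − 17x⁴ − 59x³ − 2x² − 34x − 37) ÷ lead(D) = −10x⁷ ÷ −2x = 5x⁶. Subtract (5x⁶)·D = −10x⁷ + 35x⁶. Remainder: 14x⁶ − 39x⁵ − 17x⁴ − 59x³ − 2x² − 34x − 37.
Step 2: lead(14x⁶ − 39x⁵ − 17x⁴ − 59x³ − 2x² − 34x − 37) ÷ lead(D) = 14x⁶ ÷ −2x = −7x⁵. Subtract (−7x⁵)·D = 14x⁶ − 49x⁵. Remainder: 10x⁵ − 17x⁴ − 59x³ − 2x² − 34x − 37.
Step 3: lead(10x⁵ − 17x⁴ − 59x³ − 2x² − 34x − 37) ÷ lead(D) = 10x⁵ ÷ −2x = −5x⁴. Subtract (−5x⁴)·D = 10x⁵ − 35x⁴. Remainder: 18x⁴ − 59x³ − 2x² − 34x − 37.
Step 4: lead(18x⁴ − 59x³ − 2x² − 34x − 37) ÷ lead(D) = 18x⁴ ÷ −2x = −9x³. Subtract (−9x³)·D = 18x⁴ − 63x³. Remainder: 4x³ − 2x² − 34x − 37.
Step 5: lead(4x³ − 2x² − 34x − 37) ÷ lead(D) = 4x³ ÷ −2x = −2x². Subtract (−2x²)·D = 4x³ − 14x². Remainder: 12x² − 34x − 37.
Step 6: lead(12x² − 34x − 37) ÷ lead(D) = 12x² ÷ −2x = −6x. Subtract (−6x)·D = 12x² − 42x. Remainder: 8x − 37.
Step 7: lead(8x − 37) ÷ lead(D) = 8x ÷ −2x = −4. Subtract (−4)·D = 8x − 28. Remainder: −9.

Q = [5, -7, -5, -9, -2, -6, -4]; R = [-9]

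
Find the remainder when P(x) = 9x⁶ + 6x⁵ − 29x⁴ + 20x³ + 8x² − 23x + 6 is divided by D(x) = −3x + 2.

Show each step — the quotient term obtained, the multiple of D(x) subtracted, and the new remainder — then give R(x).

Step 1: lead(9x⁶ + 6x⁵ − 29x⁴ + 20x³ + 8x² − 23x + 6) ÷ lead(D) = 9x⁶ ÷ −3x = −3x⁵. Subtract (−3x⁵)·D = 9x⁶ − 6x⁵. Remainder: 12x⁵ − 29x⁴ + 20x³ + 8x² − 23x + 6.
Step 2: lead(12x⁵ − 29x⁴ + 20x³ + 8x² − 23x + 6) ÷ lead(D) = 12x⁵ ÷ −3x = −4x⁴. Subtract (−4x⁴)·D = 12x⁵ − 8x⁴. Remainder: −21x⁴ + 20x³ + 8x² − 23x + 6.
Step 3: lead(−21x⁴ + 20x³ + 8x² − 23x + 6) ÷ lead(D) = −21x⁴ ÷ −3x = 7x³. Subtract (7x³)·D = −21x⁴ + 14x³. Remainder: 6x³ + 8x² − 23x + 6.
Step 4: lead(6x³ + 8x² − 23x + 6) ÷ lead(D) = 6x³ ÷ −3x = −2x². Subtract (−2x²)·D = 6x³ − 4x². Remainder: 12x² − 23x + 6.
Step 5: lead(12x² − 23x + 6) ÷ lead(D) = 12x² ÷ −3x = −4x. Subtract (−4x)·D = 12x² − 8x. Remainder: −15x + 6.
Step 6: lead(−15x + 6) ÷ lead(D) = −15x ÷ −3x = 5. Subtract (5)·D = −15x + 10. Remainder: −4.

R(x) = −4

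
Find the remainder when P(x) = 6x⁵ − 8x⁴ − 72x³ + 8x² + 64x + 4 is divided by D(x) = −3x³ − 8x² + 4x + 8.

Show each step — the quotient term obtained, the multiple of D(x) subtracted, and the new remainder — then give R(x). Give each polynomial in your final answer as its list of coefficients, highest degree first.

Step 1: lead(6x⁵ − 8x⁴ − 72x³ + 8x² + 64x + 4) ÷ lead(D) = 6x⁵ ÷ −3x³ = −2x². Subtract (−2x²)·D = 6x⁵ + 16x⁴ − 8x³ − 16x². Remainder: −24x⁴ − 64x³ + 24x² + 64x + 4.
Step 2: lead(−24x⁴ − 64x³ + 24x² + 64x + 4) ÷ lead(D) = −24x⁴ ÷ −3x³ = 8x. Subtract (8x)·D = −24x⁴ − 64x³ + 32x² + 64x. Remainder: −8x² + 4.

R = [-8, 0, 4]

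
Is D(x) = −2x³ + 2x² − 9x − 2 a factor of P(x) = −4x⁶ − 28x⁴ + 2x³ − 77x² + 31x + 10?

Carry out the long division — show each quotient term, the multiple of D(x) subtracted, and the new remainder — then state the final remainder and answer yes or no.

R(x) = 0, so D(x) is a factor of P(x). yes

Step 1: lead(−4x⁶ − 28x⁴ + 2x³ − 77x² + 31x + 10) ÷ lead(D) = −4x⁶ ÷ −2x³ = 2x³. Subtract (2x³)·D = −4x⁶ + 4x⁵ − 18x⁴ − 4x³. Remainder: −4x⁵ − 10x⁴ + 6x³ − 77x² + 31x + 10.
Step 2: lead(−4x⁵ − 10x⁴ + 6x³ − 77x² + 31x + 10) ÷ lead(D) = −4x⁵ ÷ −2x³ = 2x². Subtract (2x²)·D = −4x⁵ + 4x⁴ − 18x³ − 4x². Remainder: −14x⁴ + 24x³ − 73x² + 31x + 10.
Step 3: lead(−14x⁴ + 24x³ − 73x² + 31x + 10) ÷ lead(D) = −14x⁴ ÷ −2x³ = 7x. Subtract (7x)·D = −14x⁴ + 14x³ − 63x² − 14x. Remainder: 10x³ − 10x² + 45x + 10.
Step 4: lead(10x³ − 10x² + 45x + 10) ÷ lead(D) = 10x³ ÷ −2x³ = −5. Subtract (−5)·D = 10x³ − 10x² + 45x + 10. Remainder: 0.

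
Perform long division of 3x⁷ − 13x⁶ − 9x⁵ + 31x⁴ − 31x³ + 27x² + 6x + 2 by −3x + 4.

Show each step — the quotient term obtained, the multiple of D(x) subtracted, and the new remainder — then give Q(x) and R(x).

Step 1: lead(3x⁷ − 13x⁶ − 9x⁵ + 31x⁴ − 31x³ + 27x² + 6x + 2) ÷ lead(D) = 3x⁷ ÷ −3x = −x⁶. Subtract (−x⁶)·D = 3x⁷ − 4x⁶. Remainder: −9x⁶ − 9x⁵ + 31x⁴ − 31x³ + 27x² + 6x + 2.
Step 2: lead(−9x⁶ − 9x⁵ + 31x⁴ − 31x³ + 27x² + 6x + 2) ÷ lead(D) = −9x⁶ ÷ −3x = 3x⁵. Subtract (3x⁵)·D = −9x⁶ + 12x⁵. Remainder: −21x⁵ + 31x⁴ − 31x³ + 27x² + 6x + 2.
Step 3: lead(−21x⁵ + 31x⁴ − 31x³ + 27x² + 6x + 2) ÷ lead(D) = −21x⁵ ÷ −3x = 7x⁴. Subtract (7x⁴)·D = −21x⁵ + 28x⁴. Remainder: 3x⁴ − 31x³ + 27x² + 6x + 2.
Step 4: lead(3x⁴ − 31x³ + 27x² + 6x + 2) ÷ lead(D) = 3x⁴ ÷ −3x = −x³. Subtract (−x³)·D = 3x⁴ − 4x³. Remainder: −27x³ + 27x² + 6x + 2.
Step 5: lead(−27x³ + 27x² + 6x + 2) ÷ lead(D) = −27x³ ÷ −3x = 9x². Subtract (9x²)·D = −27x³ + 36x². Remainder: −9x² + 6x + 2.
Step 6: lead(−9x² + 6x + 2) ÷ lead(D) = −9x² ÷ −3x = 3x. Subtract (3x)·D = −9x² + 12x. Remainder: −6x + 2.
Step 7: lead(−6x + 2) ÷ lead(D) = −6x ÷ −3x = 2. Subtract (2)·D = −6x + 8. Remainder: −6.

Q(x) = −x⁶ + 3x⁵ + 7x⁴ − x³ + 9x² + 3x + 2; R(x) = −6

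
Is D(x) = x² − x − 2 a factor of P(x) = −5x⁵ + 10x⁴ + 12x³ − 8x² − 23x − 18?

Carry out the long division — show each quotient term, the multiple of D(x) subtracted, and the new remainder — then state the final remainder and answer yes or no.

R(x) = 0, so D(x) is a factor of P(x). yes

Step 1: lead(−5x⁵ + 10x⁴ + 12x³ − 8x² − 23x − 18) ÷ lead(D) = −5x⁵ ÷ x² = −5x³. Subtract (−5x³)·D = −5x⁵ + 5x⁴ + 10x³. Remainder: 5x⁴ + 2x³ − 8x² − 23x − 18.
Step 2: lead(5x⁴ + 2x³ − 8x² − 23x − 18) ÷ lead(D) = 5x⁴ ÷ x² = 5x². Subtract (5x²)·D = 5x⁴ − 5x³ − 10x². Remainder: 7x³ + 2x² − 23x − 18.
Step 3: lead(7x³ + 2x² − 23x − 18) ÷ lead(D) = 7x³ ÷ x² = 7x. Subtract (7x)·D = 7x³ − 7x² − 14x. Remainder: 9x² − 9x − 18.
Step 4: lead(9x² − 9x − 18) ÷ lead(D) = 9x² ÷ x² = 9. Subtract (9)·D = 9x² − 9x − 18. Remainder: 0.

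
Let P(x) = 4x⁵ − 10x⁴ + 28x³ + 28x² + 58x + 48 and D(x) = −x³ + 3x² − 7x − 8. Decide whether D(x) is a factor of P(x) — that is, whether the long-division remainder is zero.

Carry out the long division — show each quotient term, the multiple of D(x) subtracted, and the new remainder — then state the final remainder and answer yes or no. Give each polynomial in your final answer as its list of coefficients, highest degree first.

R = [0], so D(x) is a factor of P(x). yes

Step 1: lead(4x⁵ − 10x⁴ + 28x³ + 28x² + 58x + 48) ÷ lead(D) = 4x⁵ ÷ −x³ = −4x². Subtract (−4x²)·D = 4x⁵ − 12x⁴ + 28x³ + 32x². Remainder: 2x⁴ − 4x² + 58x + 48.
Step 2: lead(2x⁴ − 4x² + 58x + 48) ÷ lead(D) = 2x⁴ ÷ −x³ = −2x. Subtract (−2x)·D = 2x⁴ − 6x³ + 14x² + 16x. Remainder: 6x³ − 18x² + 42x + 48.
Step 3: lead(6x³ − 18x² + 42x + 48) ÷ lead(D) = 6x³ ÷ −x³ = −6. Subtract (−6)·D = 6x³ − 18x² + 42x + 48. Remainder: 0.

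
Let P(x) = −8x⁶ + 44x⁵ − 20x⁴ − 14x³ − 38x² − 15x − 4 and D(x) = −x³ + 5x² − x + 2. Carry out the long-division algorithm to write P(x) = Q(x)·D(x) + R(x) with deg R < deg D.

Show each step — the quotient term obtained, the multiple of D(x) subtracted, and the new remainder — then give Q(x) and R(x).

Step 1: lead(−8x⁶ + 44x⁵ − 20x⁴ − 14x³ − 38x² − 15x − 4) ÷ lead(D) = −8x⁶ ÷ −x³ = 8x³. Subtract (8x³)·D = −8x⁶ + 40x⁵ − 8x⁴ + 16x³. Remainder: 4x⁵ − 12x⁴ − 30x³ − 38x² − 15x − 4.
Step 2: lead(4x⁵ − 12x⁴ − 30x³ − 38x² − 15x − 4) ÷ lead(D) = 4x⁵ ÷ −x³ = −4x². Subtract (−4x²)·D = 4x⁵ − 20x⁴ + 4x³ − 8x². Remainder: 8x⁴ − 34x³ − 30x² − 15x − 4.
Step 3: lead(8x⁴ − 34x³ − 30x² − 15x − 4) ÷ lead(D) = 8x⁴ ÷ −x³ = −8x. Subtract (−8x)·D = 8x⁴ − 40x³ + 8x² − 16x. Remainder: 6x³ − 38x² + x − 4.
Step 4: lead(6x³ − 38x² + x − 4) ÷ lead(D) = 6x³ ÷ −x³ = −6. Subtract (−6)·D = 6x³ − 30x² + 6x − 12. Remainder: −8x² − 5x + 8.

Q(x) = 8x³ − 4x² − 8x − 6; R(x) = −8x² − 5x + 8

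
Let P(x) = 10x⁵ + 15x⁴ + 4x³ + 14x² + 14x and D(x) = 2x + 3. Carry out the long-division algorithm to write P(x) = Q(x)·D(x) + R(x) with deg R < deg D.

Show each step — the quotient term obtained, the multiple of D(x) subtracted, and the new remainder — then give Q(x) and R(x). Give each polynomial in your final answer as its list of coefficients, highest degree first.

Step 1: lead(10x⁵ + 15x⁴ + 4x³ + 14x² + 14x) ÷ lead(D) = 10x⁵ ÷ 2x = 5x⁴. Subtract (5x⁴)·D = 10x⁵ + 15x⁴. Remainder: 4x³ + 14x² + 14x.
Step 2: lead(4x³ + 14x² + 14x) ÷ lead(D) = 4x³ ÷ 2x = 2x². Subtract (2x²)·D = 4x³ + 6x². Remainder: 8x² + 14x.
Step 3: lead(8x² + 14x) ÷ lead(D) = 8x² ÷ 2x = 4x. Subtract (4x)·D = 8x² + 12x. Remainder: 2x.
Step 4: lead(2x) ÷ lead(D) = 2x ÷ 2x = 1. Subtract (1)·D = 2x + 3. Remainder: −3.

Q = [5, 0, 2, 4, 1]; R = [-3]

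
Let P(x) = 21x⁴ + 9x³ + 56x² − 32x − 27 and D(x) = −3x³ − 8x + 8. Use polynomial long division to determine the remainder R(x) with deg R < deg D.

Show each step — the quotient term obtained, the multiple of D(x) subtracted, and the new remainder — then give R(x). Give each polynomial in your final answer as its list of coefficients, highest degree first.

R = [-3]

Step 1: lead(21x⁴ + 9x³ + 56x² − 32x − 27) ÷ lead(D) = 21x⁴ ÷ −3x³ = −7x. Subtract (−7x)·D = 21x⁴ + 56x² − 56x. Remainder: 9x³ + 24x − 27.
Step 2: lead(9x³ + 24x − 27) ÷ lead(D) = 9x³ ÷ −3x³ = −3. Subtract (−3)·D = 9x³ + 24x − 24. Remainder: −3.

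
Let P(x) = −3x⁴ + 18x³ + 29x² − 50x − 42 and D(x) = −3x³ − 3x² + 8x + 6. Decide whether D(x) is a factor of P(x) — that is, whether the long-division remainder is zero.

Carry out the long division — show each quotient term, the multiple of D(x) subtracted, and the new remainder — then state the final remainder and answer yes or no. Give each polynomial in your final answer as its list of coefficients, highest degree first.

Step 1: lead(−3x⁴ + 18x³ + 29x² − 50x − 42) ÷ lead(D) = −3x⁴ ÷ −3x³ = x. Subtract (x)·D = −3x⁴ − 3x³ + 8x² + 6x. Remainder: 21x³ + 21x² − 56x − 42.
Step 2: lead(21x³ + 21x² − 56x − 42) ÷ lead(D) = 21x³ ÷ −3x³ = −7. Subtract (−7)·D = 21x³ + 21x² − 56x − 42. Remainder: 0.

R = [0], so D(x) is a factor of P(x). yes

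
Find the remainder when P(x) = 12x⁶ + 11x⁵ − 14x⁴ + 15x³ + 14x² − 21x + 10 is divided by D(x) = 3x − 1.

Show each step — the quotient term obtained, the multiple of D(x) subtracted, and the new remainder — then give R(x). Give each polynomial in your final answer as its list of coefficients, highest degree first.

Step 1: lead(12x⁶ + 11x⁵ − 14x⁴ + 15x³ + 14x² − 21x + 10) ÷ lead(D) = 12x⁶ ÷ 3x = 4x⁵. Subtract (4x⁵)·D = 12x⁶ − 4x⁵. Remainder: 15x⁵ − 14x⁴ + 15x³ + 14x² − 21x + 10.
Step 2: lead(15x⁵ − 14x⁴ + 15x³ + 14x² − 21x + 10) ÷ lead(D) = 15x⁵ ÷ 3x = 5x⁴. Subtract (5x⁴)·D = 15x⁵ − 5x⁴. Remainder: −9x⁴ + 15x³ + 14x² − 21x + 10.
Step 3: lead(−9x⁴ + 15x³ + 14x² − 21x + 10) ÷ lead(D) = −9x⁴ ÷ 3x = −3x³. Subtract (−3x³)·D = −9x⁴ + 3x³. Remainder: 12x³ + 14x² − 21x + 10.
Step 4: lead(12x³ + 14x² − 21x + 10) ÷ lead(D) = 12x³ ÷ 3x = 4x². Subtract (4x²)·D = 12x³ − 4x². Remainder: 18x² − 21x + 10.
Step 5: lead(18x² − 21x + 10) ÷ lead(D) = 18x² ÷ 3x = 6x. Subtract (6x)·D = 18x² − 6x. Remainder: −15x + 10.
Step 6: lead(−15x + 10) ÷ lead(D) = −15x ÷ 3x = −5. Subtract (−5)·D = −15x + 5. Remainder: 5.

R = [5]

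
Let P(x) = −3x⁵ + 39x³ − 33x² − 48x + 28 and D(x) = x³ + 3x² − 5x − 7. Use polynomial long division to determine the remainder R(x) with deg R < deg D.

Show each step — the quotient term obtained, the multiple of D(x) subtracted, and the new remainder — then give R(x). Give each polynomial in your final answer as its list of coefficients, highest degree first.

Step 1: lead(−3x⁵ + 39x³ − 33x² − 48x + 28) ÷ lead(D) = −3x⁵ ÷ x³ = −3x². Subtract (−3x²)·D = −3x⁵ − 9x⁴ + 15x³ + 21x². Remainder: 9x⁴ + 24x³ − 54x² − 48x + 28.
Step 2: lead(9x⁴ + 24x³ − 54x² − 48x + 28) ÷ lead(D) = 9x⁴ ÷ x³ = 9x. Subtract (9x)·D = 9x⁴ + 27x³ − 45x² − 63x. Remainder: −3x³ − 9x² + 15x + 28.
Step 3: lead(−3x³ − 9x² + 15x + 28) ÷ lead(D) = −3x³ ÷ x³ = −3. Subtract (−3)·D = −3x³ − 9x² + 15x + 21. Remainder: 7.

R = [7]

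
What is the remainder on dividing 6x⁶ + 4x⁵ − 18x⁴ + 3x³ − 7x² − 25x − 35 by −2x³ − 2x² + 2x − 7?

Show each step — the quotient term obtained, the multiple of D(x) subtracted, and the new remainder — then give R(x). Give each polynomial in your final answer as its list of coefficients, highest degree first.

Step 1: lead(6x⁶ + 4x⁵ − 18x⁴ + 3x³ − 7x² − 25x − 35) ÷ lead(D) = 6x⁶ ÷ −2x³ = −3x³. Subtract (−3x³)·D = 6x⁶ + 6x⁵ − 6x⁴ + 21x³. Remainder: −2x⁵ − 12x⁴ − 18x³ − 7x² − 25x − 35.
Step 2: lead(−2x⁵ − 12x⁴ − 18x³ − 7x² − 25x − 35) ÷ lead(D) = −2x⁵ ÷ −2x³ = x². Subtract (x²)·D = −2x⁵ − 2x⁴ + 2x³ − 7x². Remainder: −10x⁴ − 20x³ − 25x − 35.
Step 3: lead(−10x⁴ − 20x³ − 25x − 35) ÷ lead(D) = −10x⁴ ÷ −2x³ = 5x. Subtract (5x)·D = −10x⁴ − 10x³ + 10x² − 35x. Remainder: −10x³ − 10x² + 10x − 35.
Step 4: lead(−10x³ − 10x² + 10x − 35) ÷ lead(D) = −10x³ ÷ −2x³ = 5. Subtract (5)·D = −10x³ − 10x² + 10x − 35. Remainder: 0.

R = [0]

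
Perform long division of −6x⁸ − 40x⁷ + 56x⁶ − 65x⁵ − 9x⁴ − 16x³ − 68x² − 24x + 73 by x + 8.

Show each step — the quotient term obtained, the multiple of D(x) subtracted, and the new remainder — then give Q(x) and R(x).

Step 1: lead(−6x⁸ − 40x⁷ + 56x⁶ − 65x⁵ − 9x⁴ − 16x³ − 68x² − 24x + 73) ÷ lead(D) = −6x⁸ ÷ x = −6x⁷. Subtract (−6x⁷)·D = −6x⁸ − 48x⁷. Remainder: 8x⁷ + 56x⁶ − 65x⁵ − 9x⁴ − 16x³ − 68x² − 24x + 73.
Step 2: lead(8x⁷ + 56x⁶ − 65x⁵ − 9x⁴ − 16x³ − 68x² − 24x + 73) ÷ lead(D) = 8x⁷ ÷ x = 8x⁶. Subtract (8x⁶)·D = 8x⁷ + 64x⁶. Remainder: −8x⁶ − 65x⁵ − 9x⁴ − 16x³ − 68x² − 24x + 73.
Step 3: lead(−8x⁶ − 65x⁵ − 9x⁴ − 16x³ − 68x² − 24x + 73) ÷ lead(D) = −8x⁶ ÷ x = −8x⁵. Subtract (−8x⁵)·D = −8x⁶ − 64x⁵. Remainder: −x⁵ − 9x⁴ − 16x³ − 68x² − 24x + 73.
Step 4: lead(−x⁵ − 9x⁴ − 16x³ − 68x² − 24x + 73) ÷ lead(D) = −x⁵ ÷ x = −x⁴. Subtract (−x⁴)·D = −x⁵ − 8x⁴. Remainder: −x⁴ − 16x³ − 68x² − 24x + 73.
Step 5: lead(−x⁴ − 16x³ − 68x² − 24x + 73) ÷ lead(D) = −x⁴ ÷ x = −x³. Subtract (−x³)·D = −x⁴ − 8x³. Remainder: −8x³ − 68x² − 24x + 73.
Step 6: lead(−8x³ − 68x² − 24x + 73) ÷ lead(D) = −8x³ ÷ x = −8x². Subtract (−8x²)·D = −8x³ − 64x². Remainder: −4x² − 24x + 73.
Step 7: lead(−4x² − 24x + 73) ÷ lead(D) = −4x² ÷ x = −4x. Subtract (−4x)·D = −4x² − 32x. Remainder: 8x + 73.
Step 8: lead(8x + 73) ÷ lead(D) = 8x ÷ x = 8. Subtract (8)·D = 8x + 64. Remainder: 9.

Q(x) = −6x⁷ + 8x⁶ − 8x⁵ − x⁴ − x³ − 8x² − 4x + 8; R(x) = 9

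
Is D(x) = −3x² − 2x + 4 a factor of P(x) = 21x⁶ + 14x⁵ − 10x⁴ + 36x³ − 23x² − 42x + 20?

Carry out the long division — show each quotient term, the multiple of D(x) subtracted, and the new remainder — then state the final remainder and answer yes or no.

R(x) = 0, so D(x) is a factor of P(x). yes

Step 1: lead(21x⁶ + 14x⁵ − 10x⁴ + 36x³ − 23x² − 42x + 20) ÷ lead(D) = 21x⁶ ÷ −3x² = −7x⁴. Subtract (−7x⁴)·D = 21x⁶ + 14x⁵ − 28x⁴. Remainder: 18x⁴ + 36x³ − 23x² − 42x + 20.
Step 2: lead(18x⁴ + 36x³ − 23x² − 42x + 20) ÷ lead(D) = 18x⁴ ÷ −3x² = −6x². Subtract (−6x²)·D = 18x⁴ + 12x³ − 24x². Remainder: 24x³ + x² − 42x + 20.
Step 3: lead(24x³ + x² − 42x + 20) ÷ lead(D) = 24x³ ÷ −3x² = −8x. Subtract (−8x)·D = 24x³ + 16x² − 32x. Remainder: −15x² − 10x + 20.
Step 4: lead(−15x² − 10x + 20) ÷ lead(D) = −15x² ÷ −3x² = 5. Subtract (5)·D = −15x² − 10x + 20. Remainder: 0.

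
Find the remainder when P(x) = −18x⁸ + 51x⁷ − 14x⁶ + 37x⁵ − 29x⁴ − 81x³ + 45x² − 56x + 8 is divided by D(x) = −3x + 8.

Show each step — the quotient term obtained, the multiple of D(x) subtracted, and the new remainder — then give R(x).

R(x) = 8

Step 1: lead(−18x⁸ + 51x⁷ − 14x⁶ + 37x⁵ − 29x⁴ − 81x³ + 45x² − 56x + 8) ÷ lead(D) = −18x⁸ ÷ −3x = 6x⁷. Subtract (6x⁷)·D = −18x⁸ + 48x⁷. Remainder: 3x⁷ − 14x⁶ + 37x⁵ − 29x⁴ − 81x³ + 45x² − 56x + 8.
Step 2: lead(3x⁷ − 14x⁶ + 37x⁵ − 29x⁴ − 81x³ + 45x² − 56x + 8) ÷ lead(D) = 3x⁷ ÷ −3x = −x⁶. Subtract (−x⁶)·D = 3x⁷ − 8x⁶. Remainder: −6x⁶ + 37x⁵ − 29x⁴ − 81x³ + 45x² − 56x + 8.
Step 3: lead(−6x⁶ + 37x⁵ − 29x⁴ − 81x³ + 45x² − 56x + 8) ÷ lead(D) = −6x⁶ ÷ −3x = 2x⁵. Subtract (2x⁵)·D = −6x⁶ + 16x⁵. Remainder: 21x⁵ − 29x⁴ − 81x³ + 45x² − 56x + 8.
Step 4: lead(21x⁵ − 29x⁴ − 81x³ + 45x² − 56x + 8) ÷ lead(D) = 21x⁵ ÷ −3x = −7x⁴. Subtract (−7x⁴)·D = 21x⁵ − 56x⁴. Remainder: 27x⁴ − 81x³ + 45x² − 56x + 8.
Step 5: lead(27x⁴ − 81x³ + 45x² − 56x + 8) ÷ lead(D) = 27x⁴ ÷ −3x = −9x³. Subtract (−9x³)·D = 27x⁴ − 72x³. Remainder: −9x³ + 45x² − 56x + 8.
Step 6: lead(−9x³ + 45x² − 56x + 8) ÷ lead(D) = −9x³ ÷ −3x = 3x². Subtract (3x²)·D = −9x³ + 24x². Remainder: 21x² − 56x + 8.
Step 7: lead(21x² − 56x + 8) ÷ lead(D) = 21x² ÷ −3x = −7x. Subtract (−7x)·D = 21x² − 56x. Remainder: 8.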